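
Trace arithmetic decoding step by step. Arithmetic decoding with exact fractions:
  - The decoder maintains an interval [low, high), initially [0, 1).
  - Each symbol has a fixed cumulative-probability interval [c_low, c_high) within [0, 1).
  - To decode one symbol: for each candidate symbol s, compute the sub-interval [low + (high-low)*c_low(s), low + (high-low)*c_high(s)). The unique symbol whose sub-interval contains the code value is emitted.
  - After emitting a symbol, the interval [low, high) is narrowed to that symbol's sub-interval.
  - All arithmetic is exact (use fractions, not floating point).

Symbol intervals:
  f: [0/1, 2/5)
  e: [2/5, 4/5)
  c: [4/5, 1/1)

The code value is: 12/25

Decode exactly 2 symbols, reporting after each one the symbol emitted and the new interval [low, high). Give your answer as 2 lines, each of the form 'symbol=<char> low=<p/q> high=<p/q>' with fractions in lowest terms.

Step 1: interval [0/1, 1/1), width = 1/1 - 0/1 = 1/1
  'f': [0/1 + 1/1*0/1, 0/1 + 1/1*2/5) = [0/1, 2/5)
  'e': [0/1 + 1/1*2/5, 0/1 + 1/1*4/5) = [2/5, 4/5) <- contains code 12/25
  'c': [0/1 + 1/1*4/5, 0/1 + 1/1*1/1) = [4/5, 1/1)
  emit 'e', narrow to [2/5, 4/5)
Step 2: interval [2/5, 4/5), width = 4/5 - 2/5 = 2/5
  'f': [2/5 + 2/5*0/1, 2/5 + 2/5*2/5) = [2/5, 14/25) <- contains code 12/25
  'e': [2/5 + 2/5*2/5, 2/5 + 2/5*4/5) = [14/25, 18/25)
  'c': [2/5 + 2/5*4/5, 2/5 + 2/5*1/1) = [18/25, 4/5)
  emit 'f', narrow to [2/5, 14/25)

Answer: symbol=e low=2/5 high=4/5
symbol=f low=2/5 high=14/25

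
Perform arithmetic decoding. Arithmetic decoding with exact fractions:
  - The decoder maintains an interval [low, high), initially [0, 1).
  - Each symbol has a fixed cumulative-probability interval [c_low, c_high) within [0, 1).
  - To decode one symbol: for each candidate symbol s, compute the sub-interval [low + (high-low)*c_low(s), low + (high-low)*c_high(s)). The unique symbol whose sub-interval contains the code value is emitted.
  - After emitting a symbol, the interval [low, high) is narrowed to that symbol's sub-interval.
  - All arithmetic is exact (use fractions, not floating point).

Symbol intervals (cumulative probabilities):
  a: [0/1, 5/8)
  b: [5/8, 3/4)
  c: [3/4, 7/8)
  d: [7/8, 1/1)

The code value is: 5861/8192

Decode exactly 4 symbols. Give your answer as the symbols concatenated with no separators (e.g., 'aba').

Step 1: interval [0/1, 1/1), width = 1/1 - 0/1 = 1/1
  'a': [0/1 + 1/1*0/1, 0/1 + 1/1*5/8) = [0/1, 5/8)
  'b': [0/1 + 1/1*5/8, 0/1 + 1/1*3/4) = [5/8, 3/4) <- contains code 5861/8192
  'c': [0/1 + 1/1*3/4, 0/1 + 1/1*7/8) = [3/4, 7/8)
  'd': [0/1 + 1/1*7/8, 0/1 + 1/1*1/1) = [7/8, 1/1)
  emit 'b', narrow to [5/8, 3/4)
Step 2: interval [5/8, 3/4), width = 3/4 - 5/8 = 1/8
  'a': [5/8 + 1/8*0/1, 5/8 + 1/8*5/8) = [5/8, 45/64)
  'b': [5/8 + 1/8*5/8, 5/8 + 1/8*3/4) = [45/64, 23/32) <- contains code 5861/8192
  'c': [5/8 + 1/8*3/4, 5/8 + 1/8*7/8) = [23/32, 47/64)
  'd': [5/8 + 1/8*7/8, 5/8 + 1/8*1/1) = [47/64, 3/4)
  emit 'b', narrow to [45/64, 23/32)
Step 3: interval [45/64, 23/32), width = 23/32 - 45/64 = 1/64
  'a': [45/64 + 1/64*0/1, 45/64 + 1/64*5/8) = [45/64, 365/512)
  'b': [45/64 + 1/64*5/8, 45/64 + 1/64*3/4) = [365/512, 183/256)
  'c': [45/64 + 1/64*3/4, 45/64 + 1/64*7/8) = [183/256, 367/512) <- contains code 5861/8192
  'd': [45/64 + 1/64*7/8, 45/64 + 1/64*1/1) = [367/512, 23/32)
  emit 'c', narrow to [183/256, 367/512)
Step 4: interval [183/256, 367/512), width = 367/512 - 183/256 = 1/512
  'a': [183/256 + 1/512*0/1, 183/256 + 1/512*5/8) = [183/256, 2933/4096) <- contains code 5861/8192
  'b': [183/256 + 1/512*5/8, 183/256 + 1/512*3/4) = [2933/4096, 1467/2048)
  'c': [183/256 + 1/512*3/4, 183/256 + 1/512*7/8) = [1467/2048, 2935/4096)
  'd': [183/256 + 1/512*7/8, 183/256 + 1/512*1/1) = [2935/4096, 367/512)
  emit 'a', narrow to [183/256, 2933/4096)

Answer: bbca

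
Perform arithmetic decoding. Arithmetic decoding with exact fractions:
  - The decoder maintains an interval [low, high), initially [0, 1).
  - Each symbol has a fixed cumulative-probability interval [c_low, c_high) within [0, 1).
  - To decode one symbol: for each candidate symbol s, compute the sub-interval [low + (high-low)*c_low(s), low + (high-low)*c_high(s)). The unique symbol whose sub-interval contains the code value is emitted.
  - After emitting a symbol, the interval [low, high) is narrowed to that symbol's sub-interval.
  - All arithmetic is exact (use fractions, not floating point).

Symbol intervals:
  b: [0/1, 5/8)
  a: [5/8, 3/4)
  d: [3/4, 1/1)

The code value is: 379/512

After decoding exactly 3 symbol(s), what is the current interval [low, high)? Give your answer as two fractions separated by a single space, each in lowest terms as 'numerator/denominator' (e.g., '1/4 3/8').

Step 1: interval [0/1, 1/1), width = 1/1 - 0/1 = 1/1
  'b': [0/1 + 1/1*0/1, 0/1 + 1/1*5/8) = [0/1, 5/8)
  'a': [0/1 + 1/1*5/8, 0/1 + 1/1*3/4) = [5/8, 3/4) <- contains code 379/512
  'd': [0/1 + 1/1*3/4, 0/1 + 1/1*1/1) = [3/4, 1/1)
  emit 'a', narrow to [5/8, 3/4)
Step 2: interval [5/8, 3/4), width = 3/4 - 5/8 = 1/8
  'b': [5/8 + 1/8*0/1, 5/8 + 1/8*5/8) = [5/8, 45/64)
  'a': [5/8 + 1/8*5/8, 5/8 + 1/8*3/4) = [45/64, 23/32)
  'd': [5/8 + 1/8*3/4, 5/8 + 1/8*1/1) = [23/32, 3/4) <- contains code 379/512
  emit 'd', narrow to [23/32, 3/4)
Step 3: interval [23/32, 3/4), width = 3/4 - 23/32 = 1/32
  'b': [23/32 + 1/32*0/1, 23/32 + 1/32*5/8) = [23/32, 189/256)
  'a': [23/32 + 1/32*5/8, 23/32 + 1/32*3/4) = [189/256, 95/128) <- contains code 379/512
  'd': [23/32 + 1/32*3/4, 23/32 + 1/32*1/1) = [95/128, 3/4)
  emit 'a', narrow to [189/256, 95/128)

Answer: 189/256 95/128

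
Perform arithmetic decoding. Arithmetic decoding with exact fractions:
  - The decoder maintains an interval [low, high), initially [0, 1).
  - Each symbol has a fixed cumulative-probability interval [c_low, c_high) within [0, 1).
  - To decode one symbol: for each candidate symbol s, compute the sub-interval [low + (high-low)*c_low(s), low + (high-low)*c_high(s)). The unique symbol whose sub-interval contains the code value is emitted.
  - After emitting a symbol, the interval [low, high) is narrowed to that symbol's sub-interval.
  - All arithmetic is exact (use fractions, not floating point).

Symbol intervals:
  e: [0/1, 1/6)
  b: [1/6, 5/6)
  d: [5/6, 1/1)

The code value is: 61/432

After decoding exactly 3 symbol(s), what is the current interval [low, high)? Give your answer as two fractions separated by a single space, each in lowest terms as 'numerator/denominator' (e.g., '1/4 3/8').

Answer: 5/36 31/216

Derivation:
Step 1: interval [0/1, 1/1), width = 1/1 - 0/1 = 1/1
  'e': [0/1 + 1/1*0/1, 0/1 + 1/1*1/6) = [0/1, 1/6) <- contains code 61/432
  'b': [0/1 + 1/1*1/6, 0/1 + 1/1*5/6) = [1/6, 5/6)
  'd': [0/1 + 1/1*5/6, 0/1 + 1/1*1/1) = [5/6, 1/1)
  emit 'e', narrow to [0/1, 1/6)
Step 2: interval [0/1, 1/6), width = 1/6 - 0/1 = 1/6
  'e': [0/1 + 1/6*0/1, 0/1 + 1/6*1/6) = [0/1, 1/36)
  'b': [0/1 + 1/6*1/6, 0/1 + 1/6*5/6) = [1/36, 5/36)
  'd': [0/1 + 1/6*5/6, 0/1 + 1/6*1/1) = [5/36, 1/6) <- contains code 61/432
  emit 'd', narrow to [5/36, 1/6)
Step 3: interval [5/36, 1/6), width = 1/6 - 5/36 = 1/36
  'e': [5/36 + 1/36*0/1, 5/36 + 1/36*1/6) = [5/36, 31/216) <- contains code 61/432
  'b': [5/36 + 1/36*1/6, 5/36 + 1/36*5/6) = [31/216, 35/216)
  'd': [5/36 + 1/36*5/6, 5/36 + 1/36*1/1) = [35/216, 1/6)
  emit 'e', narrow to [5/36, 31/216)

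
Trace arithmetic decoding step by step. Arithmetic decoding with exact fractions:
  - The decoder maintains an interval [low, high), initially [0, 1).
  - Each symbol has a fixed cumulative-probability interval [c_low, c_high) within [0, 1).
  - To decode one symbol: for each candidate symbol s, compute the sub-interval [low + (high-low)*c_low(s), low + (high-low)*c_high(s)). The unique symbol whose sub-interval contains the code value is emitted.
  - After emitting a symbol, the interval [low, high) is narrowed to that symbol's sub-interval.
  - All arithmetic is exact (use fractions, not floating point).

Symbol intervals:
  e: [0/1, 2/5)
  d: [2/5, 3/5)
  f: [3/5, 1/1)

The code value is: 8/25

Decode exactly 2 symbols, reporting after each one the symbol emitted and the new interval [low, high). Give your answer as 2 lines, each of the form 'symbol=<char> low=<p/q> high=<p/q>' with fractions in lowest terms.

Answer: symbol=e low=0/1 high=2/5
symbol=f low=6/25 high=2/5

Derivation:
Step 1: interval [0/1, 1/1), width = 1/1 - 0/1 = 1/1
  'e': [0/1 + 1/1*0/1, 0/1 + 1/1*2/5) = [0/1, 2/5) <- contains code 8/25
  'd': [0/1 + 1/1*2/5, 0/1 + 1/1*3/5) = [2/5, 3/5)
  'f': [0/1 + 1/1*3/5, 0/1 + 1/1*1/1) = [3/5, 1/1)
  emit 'e', narrow to [0/1, 2/5)
Step 2: interval [0/1, 2/5), width = 2/5 - 0/1 = 2/5
  'e': [0/1 + 2/5*0/1, 0/1 + 2/5*2/5) = [0/1, 4/25)
  'd': [0/1 + 2/5*2/5, 0/1 + 2/5*3/5) = [4/25, 6/25)
  'f': [0/1 + 2/5*3/5, 0/1 + 2/5*1/1) = [6/25, 2/5) <- contains code 8/25
  emit 'f', narrow to [6/25, 2/5)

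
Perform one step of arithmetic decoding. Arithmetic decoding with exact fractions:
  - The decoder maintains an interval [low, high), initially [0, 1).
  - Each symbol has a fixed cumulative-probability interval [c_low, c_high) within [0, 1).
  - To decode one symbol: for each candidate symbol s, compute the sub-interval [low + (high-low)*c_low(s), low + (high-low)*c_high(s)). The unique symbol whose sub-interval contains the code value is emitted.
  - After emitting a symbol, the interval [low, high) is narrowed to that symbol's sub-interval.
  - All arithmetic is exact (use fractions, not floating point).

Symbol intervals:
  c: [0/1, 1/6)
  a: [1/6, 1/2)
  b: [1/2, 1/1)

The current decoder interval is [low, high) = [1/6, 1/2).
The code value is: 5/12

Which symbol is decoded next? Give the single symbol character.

Interval width = high − low = 1/2 − 1/6 = 1/3
Scaled code = (code − low) / width = (5/12 − 1/6) / 1/3 = 3/4
  c: [0/1, 1/6) 
  a: [1/6, 1/2) 
  b: [1/2, 1/1) ← scaled code falls here ✓

Answer: b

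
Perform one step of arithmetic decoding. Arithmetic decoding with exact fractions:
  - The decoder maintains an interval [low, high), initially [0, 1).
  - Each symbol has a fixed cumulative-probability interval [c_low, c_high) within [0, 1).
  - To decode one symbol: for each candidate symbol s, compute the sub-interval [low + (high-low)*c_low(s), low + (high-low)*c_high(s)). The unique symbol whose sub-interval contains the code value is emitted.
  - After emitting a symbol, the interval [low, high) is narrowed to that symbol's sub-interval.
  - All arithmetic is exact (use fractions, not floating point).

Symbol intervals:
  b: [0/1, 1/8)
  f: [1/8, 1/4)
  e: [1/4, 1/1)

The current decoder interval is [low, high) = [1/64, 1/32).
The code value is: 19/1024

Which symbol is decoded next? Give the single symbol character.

Interval width = high − low = 1/32 − 1/64 = 1/64
Scaled code = (code − low) / width = (19/1024 − 1/64) / 1/64 = 3/16
  b: [0/1, 1/8) 
  f: [1/8, 1/4) ← scaled code falls here ✓
  e: [1/4, 1/1) 

Answer: f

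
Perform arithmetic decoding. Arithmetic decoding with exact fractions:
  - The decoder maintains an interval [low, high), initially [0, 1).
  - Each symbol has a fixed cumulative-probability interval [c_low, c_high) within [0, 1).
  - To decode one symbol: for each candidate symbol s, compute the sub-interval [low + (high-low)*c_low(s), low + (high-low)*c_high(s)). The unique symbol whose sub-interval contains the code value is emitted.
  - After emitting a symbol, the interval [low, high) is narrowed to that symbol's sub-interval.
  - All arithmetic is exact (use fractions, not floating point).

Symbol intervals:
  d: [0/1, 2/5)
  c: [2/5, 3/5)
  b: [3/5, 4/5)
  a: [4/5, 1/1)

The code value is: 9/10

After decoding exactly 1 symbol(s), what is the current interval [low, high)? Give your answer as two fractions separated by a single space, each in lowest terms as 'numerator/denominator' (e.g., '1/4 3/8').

Answer: 4/5 1/1

Derivation:
Step 1: interval [0/1, 1/1), width = 1/1 - 0/1 = 1/1
  'd': [0/1 + 1/1*0/1, 0/1 + 1/1*2/5) = [0/1, 2/5)
  'c': [0/1 + 1/1*2/5, 0/1 + 1/1*3/5) = [2/5, 3/5)
  'b': [0/1 + 1/1*3/5, 0/1 + 1/1*4/5) = [3/5, 4/5)
  'a': [0/1 + 1/1*4/5, 0/1 + 1/1*1/1) = [4/5, 1/1) <- contains code 9/10
  emit 'a', narrow to [4/5, 1/1)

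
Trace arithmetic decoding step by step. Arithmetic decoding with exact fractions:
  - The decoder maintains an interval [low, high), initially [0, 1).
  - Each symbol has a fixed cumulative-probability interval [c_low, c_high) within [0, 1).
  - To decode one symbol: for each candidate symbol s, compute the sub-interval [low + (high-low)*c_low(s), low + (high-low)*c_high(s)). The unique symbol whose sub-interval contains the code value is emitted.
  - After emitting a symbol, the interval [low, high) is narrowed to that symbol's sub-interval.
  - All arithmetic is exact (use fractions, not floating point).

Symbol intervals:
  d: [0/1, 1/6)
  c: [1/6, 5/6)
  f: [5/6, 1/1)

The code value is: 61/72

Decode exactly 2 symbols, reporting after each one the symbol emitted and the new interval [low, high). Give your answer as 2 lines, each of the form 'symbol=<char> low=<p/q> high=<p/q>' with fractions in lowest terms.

Step 1: interval [0/1, 1/1), width = 1/1 - 0/1 = 1/1
  'd': [0/1 + 1/1*0/1, 0/1 + 1/1*1/6) = [0/1, 1/6)
  'c': [0/1 + 1/1*1/6, 0/1 + 1/1*5/6) = [1/6, 5/6)
  'f': [0/1 + 1/1*5/6, 0/1 + 1/1*1/1) = [5/6, 1/1) <- contains code 61/72
  emit 'f', narrow to [5/6, 1/1)
Step 2: interval [5/6, 1/1), width = 1/1 - 5/6 = 1/6
  'd': [5/6 + 1/6*0/1, 5/6 + 1/6*1/6) = [5/6, 31/36) <- contains code 61/72
  'c': [5/6 + 1/6*1/6, 5/6 + 1/6*5/6) = [31/36, 35/36)
  'f': [5/6 + 1/6*5/6, 5/6 + 1/6*1/1) = [35/36, 1/1)
  emit 'd', narrow to [5/6, 31/36)

Answer: symbol=f low=5/6 high=1/1
symbol=d low=5/6 high=31/36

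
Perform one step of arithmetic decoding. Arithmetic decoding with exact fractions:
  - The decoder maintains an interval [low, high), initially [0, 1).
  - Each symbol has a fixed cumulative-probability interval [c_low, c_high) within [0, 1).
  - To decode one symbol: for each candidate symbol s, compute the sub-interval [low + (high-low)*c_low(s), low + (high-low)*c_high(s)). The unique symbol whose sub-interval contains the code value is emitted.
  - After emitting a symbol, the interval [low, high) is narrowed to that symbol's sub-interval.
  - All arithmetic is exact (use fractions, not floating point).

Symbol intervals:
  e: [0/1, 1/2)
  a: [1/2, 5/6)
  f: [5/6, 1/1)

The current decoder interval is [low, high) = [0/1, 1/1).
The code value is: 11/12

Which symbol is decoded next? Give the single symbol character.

Interval width = high − low = 1/1 − 0/1 = 1/1
Scaled code = (code − low) / width = (11/12 − 0/1) / 1/1 = 11/12
  e: [0/1, 1/2) 
  a: [1/2, 5/6) 
  f: [5/6, 1/1) ← scaled code falls here ✓

Answer: f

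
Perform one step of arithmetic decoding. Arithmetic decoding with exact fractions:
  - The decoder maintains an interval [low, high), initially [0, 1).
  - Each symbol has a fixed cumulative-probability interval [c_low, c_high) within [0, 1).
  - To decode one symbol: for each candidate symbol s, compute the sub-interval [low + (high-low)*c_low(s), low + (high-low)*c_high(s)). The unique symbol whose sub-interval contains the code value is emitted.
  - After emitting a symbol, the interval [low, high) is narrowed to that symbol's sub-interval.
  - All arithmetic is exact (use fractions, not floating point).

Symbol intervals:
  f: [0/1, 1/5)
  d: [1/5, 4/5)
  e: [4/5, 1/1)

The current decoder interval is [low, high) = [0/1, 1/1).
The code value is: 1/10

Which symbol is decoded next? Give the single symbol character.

Answer: f

Derivation:
Interval width = high − low = 1/1 − 0/1 = 1/1
Scaled code = (code − low) / width = (1/10 − 0/1) / 1/1 = 1/10
  f: [0/1, 1/5) ← scaled code falls here ✓
  d: [1/5, 4/5) 
  e: [4/5, 1/1) 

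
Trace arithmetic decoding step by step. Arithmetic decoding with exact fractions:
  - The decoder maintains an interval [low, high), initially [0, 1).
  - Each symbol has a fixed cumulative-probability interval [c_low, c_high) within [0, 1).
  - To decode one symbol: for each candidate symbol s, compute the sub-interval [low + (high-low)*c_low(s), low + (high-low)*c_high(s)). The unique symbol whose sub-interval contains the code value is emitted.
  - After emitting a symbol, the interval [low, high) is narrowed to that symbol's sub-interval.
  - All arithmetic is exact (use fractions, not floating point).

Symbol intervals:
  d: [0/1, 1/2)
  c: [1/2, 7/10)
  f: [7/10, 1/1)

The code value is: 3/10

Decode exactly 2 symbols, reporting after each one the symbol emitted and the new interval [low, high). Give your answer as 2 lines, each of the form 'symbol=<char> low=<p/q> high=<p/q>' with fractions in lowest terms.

Answer: symbol=d low=0/1 high=1/2
symbol=c low=1/4 high=7/20

Derivation:
Step 1: interval [0/1, 1/1), width = 1/1 - 0/1 = 1/1
  'd': [0/1 + 1/1*0/1, 0/1 + 1/1*1/2) = [0/1, 1/2) <- contains code 3/10
  'c': [0/1 + 1/1*1/2, 0/1 + 1/1*7/10) = [1/2, 7/10)
  'f': [0/1 + 1/1*7/10, 0/1 + 1/1*1/1) = [7/10, 1/1)
  emit 'd', narrow to [0/1, 1/2)
Step 2: interval [0/1, 1/2), width = 1/2 - 0/1 = 1/2
  'd': [0/1 + 1/2*0/1, 0/1 + 1/2*1/2) = [0/1, 1/4)
  'c': [0/1 + 1/2*1/2, 0/1 + 1/2*7/10) = [1/4, 7/20) <- contains code 3/10
  'f': [0/1 + 1/2*7/10, 0/1 + 1/2*1/1) = [7/20, 1/2)
  emit 'c', narrow to [1/4, 7/20)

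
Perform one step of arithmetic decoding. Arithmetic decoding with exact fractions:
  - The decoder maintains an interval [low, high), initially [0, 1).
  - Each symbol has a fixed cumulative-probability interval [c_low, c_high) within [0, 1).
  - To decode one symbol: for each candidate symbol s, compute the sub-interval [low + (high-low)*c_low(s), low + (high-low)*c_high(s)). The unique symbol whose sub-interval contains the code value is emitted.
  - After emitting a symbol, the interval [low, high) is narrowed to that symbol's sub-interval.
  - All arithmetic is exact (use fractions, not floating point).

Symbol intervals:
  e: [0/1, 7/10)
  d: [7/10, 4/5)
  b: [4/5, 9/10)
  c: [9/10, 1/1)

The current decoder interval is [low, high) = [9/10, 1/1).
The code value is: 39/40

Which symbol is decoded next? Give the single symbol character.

Interval width = high − low = 1/1 − 9/10 = 1/10
Scaled code = (code − low) / width = (39/40 − 9/10) / 1/10 = 3/4
  e: [0/1, 7/10) 
  d: [7/10, 4/5) ← scaled code falls here ✓
  b: [4/5, 9/10) 
  c: [9/10, 1/1) 

Answer: d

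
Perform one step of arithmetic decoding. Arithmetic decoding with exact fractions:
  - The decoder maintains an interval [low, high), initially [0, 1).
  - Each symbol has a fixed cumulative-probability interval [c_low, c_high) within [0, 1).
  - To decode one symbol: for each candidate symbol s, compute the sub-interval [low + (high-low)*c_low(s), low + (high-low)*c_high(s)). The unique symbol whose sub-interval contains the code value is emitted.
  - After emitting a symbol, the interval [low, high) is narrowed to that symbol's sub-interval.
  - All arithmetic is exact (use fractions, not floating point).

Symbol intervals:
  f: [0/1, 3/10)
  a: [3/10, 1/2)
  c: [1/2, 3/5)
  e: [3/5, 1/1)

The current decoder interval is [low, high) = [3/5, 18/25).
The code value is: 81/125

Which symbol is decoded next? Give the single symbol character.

Interval width = high − low = 18/25 − 3/5 = 3/25
Scaled code = (code − low) / width = (81/125 − 3/5) / 3/25 = 2/5
  f: [0/1, 3/10) 
  a: [3/10, 1/2) ← scaled code falls here ✓
  c: [1/2, 3/5) 
  e: [3/5, 1/1) 

Answer: a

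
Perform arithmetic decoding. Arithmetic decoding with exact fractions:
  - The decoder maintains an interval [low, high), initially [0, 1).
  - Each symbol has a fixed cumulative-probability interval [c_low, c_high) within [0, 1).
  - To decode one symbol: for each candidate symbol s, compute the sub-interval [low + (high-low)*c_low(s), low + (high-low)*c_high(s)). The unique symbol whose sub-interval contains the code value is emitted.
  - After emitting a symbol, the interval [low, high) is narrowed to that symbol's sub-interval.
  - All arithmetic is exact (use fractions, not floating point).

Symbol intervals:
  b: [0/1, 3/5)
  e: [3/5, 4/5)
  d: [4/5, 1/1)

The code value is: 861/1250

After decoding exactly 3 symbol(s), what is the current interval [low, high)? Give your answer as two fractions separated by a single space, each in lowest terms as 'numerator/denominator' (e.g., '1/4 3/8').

Step 1: interval [0/1, 1/1), width = 1/1 - 0/1 = 1/1
  'b': [0/1 + 1/1*0/1, 0/1 + 1/1*3/5) = [0/1, 3/5)
  'e': [0/1 + 1/1*3/5, 0/1 + 1/1*4/5) = [3/5, 4/5) <- contains code 861/1250
  'd': [0/1 + 1/1*4/5, 0/1 + 1/1*1/1) = [4/5, 1/1)
  emit 'e', narrow to [3/5, 4/5)
Step 2: interval [3/5, 4/5), width = 4/5 - 3/5 = 1/5
  'b': [3/5 + 1/5*0/1, 3/5 + 1/5*3/5) = [3/5, 18/25) <- contains code 861/1250
  'e': [3/5 + 1/5*3/5, 3/5 + 1/5*4/5) = [18/25, 19/25)
  'd': [3/5 + 1/5*4/5, 3/5 + 1/5*1/1) = [19/25, 4/5)
  emit 'b', narrow to [3/5, 18/25)
Step 3: interval [3/5, 18/25), width = 18/25 - 3/5 = 3/25
  'b': [3/5 + 3/25*0/1, 3/5 + 3/25*3/5) = [3/5, 84/125)
  'e': [3/5 + 3/25*3/5, 3/5 + 3/25*4/5) = [84/125, 87/125) <- contains code 861/1250
  'd': [3/5 + 3/25*4/5, 3/5 + 3/25*1/1) = [87/125, 18/25)
  emit 'e', narrow to [84/125, 87/125)

Answer: 84/125 87/125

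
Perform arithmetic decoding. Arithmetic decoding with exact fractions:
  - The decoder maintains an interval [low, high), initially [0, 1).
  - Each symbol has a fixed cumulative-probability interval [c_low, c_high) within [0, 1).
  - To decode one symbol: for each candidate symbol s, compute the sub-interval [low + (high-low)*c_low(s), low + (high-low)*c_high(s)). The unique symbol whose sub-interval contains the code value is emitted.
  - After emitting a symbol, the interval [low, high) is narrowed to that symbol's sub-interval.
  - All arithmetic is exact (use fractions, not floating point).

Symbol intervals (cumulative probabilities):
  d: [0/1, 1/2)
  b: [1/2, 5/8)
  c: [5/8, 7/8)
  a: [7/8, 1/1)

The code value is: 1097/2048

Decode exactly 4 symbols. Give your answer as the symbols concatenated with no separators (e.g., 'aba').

Answer: bdbb

Derivation:
Step 1: interval [0/1, 1/1), width = 1/1 - 0/1 = 1/1
  'd': [0/1 + 1/1*0/1, 0/1 + 1/1*1/2) = [0/1, 1/2)
  'b': [0/1 + 1/1*1/2, 0/1 + 1/1*5/8) = [1/2, 5/8) <- contains code 1097/2048
  'c': [0/1 + 1/1*5/8, 0/1 + 1/1*7/8) = [5/8, 7/8)
  'a': [0/1 + 1/1*7/8, 0/1 + 1/1*1/1) = [7/8, 1/1)
  emit 'b', narrow to [1/2, 5/8)
Step 2: interval [1/2, 5/8), width = 5/8 - 1/2 = 1/8
  'd': [1/2 + 1/8*0/1, 1/2 + 1/8*1/2) = [1/2, 9/16) <- contains code 1097/2048
  'b': [1/2 + 1/8*1/2, 1/2 + 1/8*5/8) = [9/16, 37/64)
  'c': [1/2 + 1/8*5/8, 1/2 + 1/8*7/8) = [37/64, 39/64)
  'a': [1/2 + 1/8*7/8, 1/2 + 1/8*1/1) = [39/64, 5/8)
  emit 'd', narrow to [1/2, 9/16)
Step 3: interval [1/2, 9/16), width = 9/16 - 1/2 = 1/16
  'd': [1/2 + 1/16*0/1, 1/2 + 1/16*1/2) = [1/2, 17/32)
  'b': [1/2 + 1/16*1/2, 1/2 + 1/16*5/8) = [17/32, 69/128) <- contains code 1097/2048
  'c': [1/2 + 1/16*5/8, 1/2 + 1/16*7/8) = [69/128, 71/128)
  'a': [1/2 + 1/16*7/8, 1/2 + 1/16*1/1) = [71/128, 9/16)
  emit 'b', narrow to [17/32, 69/128)
Step 4: interval [17/32, 69/128), width = 69/128 - 17/32 = 1/128
  'd': [17/32 + 1/128*0/1, 17/32 + 1/128*1/2) = [17/32, 137/256)
  'b': [17/32 + 1/128*1/2, 17/32 + 1/128*5/8) = [137/256, 549/1024) <- contains code 1097/2048
  'c': [17/32 + 1/128*5/8, 17/32 + 1/128*7/8) = [549/1024, 551/1024)
  'a': [17/32 + 1/128*7/8, 17/32 + 1/128*1/1) = [551/1024, 69/128)
  emit 'b', narrow to [137/256, 549/1024)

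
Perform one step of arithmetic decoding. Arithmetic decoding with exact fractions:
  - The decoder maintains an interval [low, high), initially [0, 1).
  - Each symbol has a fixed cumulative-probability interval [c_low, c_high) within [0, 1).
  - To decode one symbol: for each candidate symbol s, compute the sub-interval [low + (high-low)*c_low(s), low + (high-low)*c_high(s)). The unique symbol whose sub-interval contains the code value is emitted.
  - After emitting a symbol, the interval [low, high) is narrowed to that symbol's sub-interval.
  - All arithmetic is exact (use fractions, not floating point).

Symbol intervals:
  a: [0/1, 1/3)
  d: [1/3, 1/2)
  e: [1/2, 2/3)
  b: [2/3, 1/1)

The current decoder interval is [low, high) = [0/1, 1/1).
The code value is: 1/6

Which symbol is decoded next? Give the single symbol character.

Answer: a

Derivation:
Interval width = high − low = 1/1 − 0/1 = 1/1
Scaled code = (code − low) / width = (1/6 − 0/1) / 1/1 = 1/6
  a: [0/1, 1/3) ← scaled code falls here ✓
  d: [1/3, 1/2) 
  e: [1/2, 2/3) 
  b: [2/3, 1/1) 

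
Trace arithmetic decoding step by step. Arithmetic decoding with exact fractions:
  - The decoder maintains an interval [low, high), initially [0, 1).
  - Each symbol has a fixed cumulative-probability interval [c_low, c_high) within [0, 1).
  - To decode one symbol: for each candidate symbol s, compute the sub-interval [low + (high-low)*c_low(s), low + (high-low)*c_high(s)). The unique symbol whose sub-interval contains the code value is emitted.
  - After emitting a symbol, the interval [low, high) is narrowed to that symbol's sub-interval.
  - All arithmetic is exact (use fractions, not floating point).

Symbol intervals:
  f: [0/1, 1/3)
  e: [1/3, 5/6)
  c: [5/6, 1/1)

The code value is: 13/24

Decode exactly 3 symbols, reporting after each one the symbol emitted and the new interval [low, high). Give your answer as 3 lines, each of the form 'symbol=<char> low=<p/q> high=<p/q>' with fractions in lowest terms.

Step 1: interval [0/1, 1/1), width = 1/1 - 0/1 = 1/1
  'f': [0/1 + 1/1*0/1, 0/1 + 1/1*1/3) = [0/1, 1/3)
  'e': [0/1 + 1/1*1/3, 0/1 + 1/1*5/6) = [1/3, 5/6) <- contains code 13/24
  'c': [0/1 + 1/1*5/6, 0/1 + 1/1*1/1) = [5/6, 1/1)
  emit 'e', narrow to [1/3, 5/6)
Step 2: interval [1/3, 5/6), width = 5/6 - 1/3 = 1/2
  'f': [1/3 + 1/2*0/1, 1/3 + 1/2*1/3) = [1/3, 1/2)
  'e': [1/3 + 1/2*1/3, 1/3 + 1/2*5/6) = [1/2, 3/4) <- contains code 13/24
  'c': [1/3 + 1/2*5/6, 1/3 + 1/2*1/1) = [3/4, 5/6)
  emit 'e', narrow to [1/2, 3/4)
Step 3: interval [1/2, 3/4), width = 3/4 - 1/2 = 1/4
  'f': [1/2 + 1/4*0/1, 1/2 + 1/4*1/3) = [1/2, 7/12) <- contains code 13/24
  'e': [1/2 + 1/4*1/3, 1/2 + 1/4*5/6) = [7/12, 17/24)
  'c': [1/2 + 1/4*5/6, 1/2 + 1/4*1/1) = [17/24, 3/4)
  emit 'f', narrow to [1/2, 7/12)

Answer: symbol=e low=1/3 high=5/6
symbol=e low=1/2 high=3/4
symbol=f low=1/2 high=7/12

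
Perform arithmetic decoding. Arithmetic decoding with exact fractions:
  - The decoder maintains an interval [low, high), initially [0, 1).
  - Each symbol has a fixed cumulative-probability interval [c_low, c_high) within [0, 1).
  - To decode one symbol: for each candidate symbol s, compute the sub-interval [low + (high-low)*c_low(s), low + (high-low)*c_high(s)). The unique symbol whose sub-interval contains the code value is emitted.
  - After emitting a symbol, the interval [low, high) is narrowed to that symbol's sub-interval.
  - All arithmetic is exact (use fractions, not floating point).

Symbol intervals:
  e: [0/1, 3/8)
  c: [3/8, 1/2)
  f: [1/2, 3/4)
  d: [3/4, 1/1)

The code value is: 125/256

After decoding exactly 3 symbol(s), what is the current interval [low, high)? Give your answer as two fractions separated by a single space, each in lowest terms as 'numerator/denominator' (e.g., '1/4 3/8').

Answer: 31/64 63/128

Derivation:
Step 1: interval [0/1, 1/1), width = 1/1 - 0/1 = 1/1
  'e': [0/1 + 1/1*0/1, 0/1 + 1/1*3/8) = [0/1, 3/8)
  'c': [0/1 + 1/1*3/8, 0/1 + 1/1*1/2) = [3/8, 1/2) <- contains code 125/256
  'f': [0/1 + 1/1*1/2, 0/1 + 1/1*3/4) = [1/2, 3/4)
  'd': [0/1 + 1/1*3/4, 0/1 + 1/1*1/1) = [3/4, 1/1)
  emit 'c', narrow to [3/8, 1/2)
Step 2: interval [3/8, 1/2), width = 1/2 - 3/8 = 1/8
  'e': [3/8 + 1/8*0/1, 3/8 + 1/8*3/8) = [3/8, 27/64)
  'c': [3/8 + 1/8*3/8, 3/8 + 1/8*1/2) = [27/64, 7/16)
  'f': [3/8 + 1/8*1/2, 3/8 + 1/8*3/4) = [7/16, 15/32)
  'd': [3/8 + 1/8*3/4, 3/8 + 1/8*1/1) = [15/32, 1/2) <- contains code 125/256
  emit 'd', narrow to [15/32, 1/2)
Step 3: interval [15/32, 1/2), width = 1/2 - 15/32 = 1/32
  'e': [15/32 + 1/32*0/1, 15/32 + 1/32*3/8) = [15/32, 123/256)
  'c': [15/32 + 1/32*3/8, 15/32 + 1/32*1/2) = [123/256, 31/64)
  'f': [15/32 + 1/32*1/2, 15/32 + 1/32*3/4) = [31/64, 63/128) <- contains code 125/256
  'd': [15/32 + 1/32*3/4, 15/32 + 1/32*1/1) = [63/128, 1/2)
  emit 'f', narrow to [31/64, 63/128)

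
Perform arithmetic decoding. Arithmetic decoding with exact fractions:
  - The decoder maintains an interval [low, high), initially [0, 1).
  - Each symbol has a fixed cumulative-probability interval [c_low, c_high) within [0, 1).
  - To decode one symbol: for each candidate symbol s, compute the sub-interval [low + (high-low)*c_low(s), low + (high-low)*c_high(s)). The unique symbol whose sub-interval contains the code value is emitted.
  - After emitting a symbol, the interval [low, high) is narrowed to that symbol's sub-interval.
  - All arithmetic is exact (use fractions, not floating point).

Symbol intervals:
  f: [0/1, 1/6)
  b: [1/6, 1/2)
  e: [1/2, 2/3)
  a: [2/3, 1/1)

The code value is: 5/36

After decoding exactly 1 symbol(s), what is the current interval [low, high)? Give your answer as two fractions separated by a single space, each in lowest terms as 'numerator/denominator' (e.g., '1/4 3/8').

Step 1: interval [0/1, 1/1), width = 1/1 - 0/1 = 1/1
  'f': [0/1 + 1/1*0/1, 0/1 + 1/1*1/6) = [0/1, 1/6) <- contains code 5/36
  'b': [0/1 + 1/1*1/6, 0/1 + 1/1*1/2) = [1/6, 1/2)
  'e': [0/1 + 1/1*1/2, 0/1 + 1/1*2/3) = [1/2, 2/3)
  'a': [0/1 + 1/1*2/3, 0/1 + 1/1*1/1) = [2/3, 1/1)
  emit 'f', narrow to [0/1, 1/6)

Answer: 0/1 1/6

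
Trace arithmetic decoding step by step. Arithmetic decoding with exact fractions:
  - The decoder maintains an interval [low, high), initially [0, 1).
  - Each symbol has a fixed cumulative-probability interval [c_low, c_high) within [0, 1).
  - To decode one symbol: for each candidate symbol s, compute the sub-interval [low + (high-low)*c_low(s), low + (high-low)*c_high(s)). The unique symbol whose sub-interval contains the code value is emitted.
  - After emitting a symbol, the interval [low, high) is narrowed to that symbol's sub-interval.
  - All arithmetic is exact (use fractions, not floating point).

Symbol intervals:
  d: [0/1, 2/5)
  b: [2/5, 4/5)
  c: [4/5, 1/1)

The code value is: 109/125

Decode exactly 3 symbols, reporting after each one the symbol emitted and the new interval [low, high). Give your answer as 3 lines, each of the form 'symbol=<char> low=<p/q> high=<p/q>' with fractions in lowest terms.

Step 1: interval [0/1, 1/1), width = 1/1 - 0/1 = 1/1
  'd': [0/1 + 1/1*0/1, 0/1 + 1/1*2/5) = [0/1, 2/5)
  'b': [0/1 + 1/1*2/5, 0/1 + 1/1*4/5) = [2/5, 4/5)
  'c': [0/1 + 1/1*4/5, 0/1 + 1/1*1/1) = [4/5, 1/1) <- contains code 109/125
  emit 'c', narrow to [4/5, 1/1)
Step 2: interval [4/5, 1/1), width = 1/1 - 4/5 = 1/5
  'd': [4/5 + 1/5*0/1, 4/5 + 1/5*2/5) = [4/5, 22/25) <- contains code 109/125
  'b': [4/5 + 1/5*2/5, 4/5 + 1/5*4/5) = [22/25, 24/25)
  'c': [4/5 + 1/5*4/5, 4/5 + 1/5*1/1) = [24/25, 1/1)
  emit 'd', narrow to [4/5, 22/25)
Step 3: interval [4/5, 22/25), width = 22/25 - 4/5 = 2/25
  'd': [4/5 + 2/25*0/1, 4/5 + 2/25*2/5) = [4/5, 104/125)
  'b': [4/5 + 2/25*2/5, 4/5 + 2/25*4/5) = [104/125, 108/125)
  'c': [4/5 + 2/25*4/5, 4/5 + 2/25*1/1) = [108/125, 22/25) <- contains code 109/125
  emit 'c', narrow to [108/125, 22/25)

Answer: symbol=c low=4/5 high=1/1
symbol=d low=4/5 high=22/25
symbol=c low=108/125 high=22/25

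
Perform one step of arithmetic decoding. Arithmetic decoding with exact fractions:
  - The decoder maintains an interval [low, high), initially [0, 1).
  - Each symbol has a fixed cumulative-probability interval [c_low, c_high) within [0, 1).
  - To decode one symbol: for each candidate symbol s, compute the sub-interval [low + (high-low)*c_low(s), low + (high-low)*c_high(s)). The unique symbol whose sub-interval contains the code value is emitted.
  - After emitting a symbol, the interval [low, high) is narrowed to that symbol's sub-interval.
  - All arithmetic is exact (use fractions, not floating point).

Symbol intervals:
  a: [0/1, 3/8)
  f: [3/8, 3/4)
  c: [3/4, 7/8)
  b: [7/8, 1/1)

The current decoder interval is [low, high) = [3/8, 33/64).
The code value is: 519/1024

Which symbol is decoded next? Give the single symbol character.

Answer: b

Derivation:
Interval width = high − low = 33/64 − 3/8 = 9/64
Scaled code = (code − low) / width = (519/1024 − 3/8) / 9/64 = 15/16
  a: [0/1, 3/8) 
  f: [3/8, 3/4) 
  c: [3/4, 7/8) 
  b: [7/8, 1/1) ← scaled code falls here ✓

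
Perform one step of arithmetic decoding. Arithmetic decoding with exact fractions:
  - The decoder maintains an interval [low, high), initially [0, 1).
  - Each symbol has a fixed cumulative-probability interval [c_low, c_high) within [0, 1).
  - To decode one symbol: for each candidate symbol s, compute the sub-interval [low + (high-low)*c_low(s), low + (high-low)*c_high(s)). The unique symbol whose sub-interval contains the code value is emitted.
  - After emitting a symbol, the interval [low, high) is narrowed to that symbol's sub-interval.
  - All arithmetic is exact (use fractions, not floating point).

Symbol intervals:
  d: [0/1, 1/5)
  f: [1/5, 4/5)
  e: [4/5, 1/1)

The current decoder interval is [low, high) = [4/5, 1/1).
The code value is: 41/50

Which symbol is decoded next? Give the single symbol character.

Interval width = high − low = 1/1 − 4/5 = 1/5
Scaled code = (code − low) / width = (41/50 − 4/5) / 1/5 = 1/10
  d: [0/1, 1/5) ← scaled code falls here ✓
  f: [1/5, 4/5) 
  e: [4/5, 1/1) 

Answer: d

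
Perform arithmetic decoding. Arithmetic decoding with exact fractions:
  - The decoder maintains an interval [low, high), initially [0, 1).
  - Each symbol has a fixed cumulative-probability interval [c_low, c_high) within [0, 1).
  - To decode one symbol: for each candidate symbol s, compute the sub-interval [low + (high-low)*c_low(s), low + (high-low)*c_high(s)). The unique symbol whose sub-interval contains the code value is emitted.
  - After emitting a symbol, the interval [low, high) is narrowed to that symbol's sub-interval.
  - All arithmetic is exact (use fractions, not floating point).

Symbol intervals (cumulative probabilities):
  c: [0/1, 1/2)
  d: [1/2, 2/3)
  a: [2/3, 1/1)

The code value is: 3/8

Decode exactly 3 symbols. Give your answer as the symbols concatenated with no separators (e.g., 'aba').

Step 1: interval [0/1, 1/1), width = 1/1 - 0/1 = 1/1
  'c': [0/1 + 1/1*0/1, 0/1 + 1/1*1/2) = [0/1, 1/2) <- contains code 3/8
  'd': [0/1 + 1/1*1/2, 0/1 + 1/1*2/3) = [1/2, 2/3)
  'a': [0/1 + 1/1*2/3, 0/1 + 1/1*1/1) = [2/3, 1/1)
  emit 'c', narrow to [0/1, 1/2)
Step 2: interval [0/1, 1/2), width = 1/2 - 0/1 = 1/2
  'c': [0/1 + 1/2*0/1, 0/1 + 1/2*1/2) = [0/1, 1/4)
  'd': [0/1 + 1/2*1/2, 0/1 + 1/2*2/3) = [1/4, 1/3)
  'a': [0/1 + 1/2*2/3, 0/1 + 1/2*1/1) = [1/3, 1/2) <- contains code 3/8
  emit 'a', narrow to [1/3, 1/2)
Step 3: interval [1/3, 1/2), width = 1/2 - 1/3 = 1/6
  'c': [1/3 + 1/6*0/1, 1/3 + 1/6*1/2) = [1/3, 5/12) <- contains code 3/8
  'd': [1/3 + 1/6*1/2, 1/3 + 1/6*2/3) = [5/12, 4/9)
  'a': [1/3 + 1/6*2/3, 1/3 + 1/6*1/1) = [4/9, 1/2)
  emit 'c', narrow to [1/3, 5/12)

Answer: cac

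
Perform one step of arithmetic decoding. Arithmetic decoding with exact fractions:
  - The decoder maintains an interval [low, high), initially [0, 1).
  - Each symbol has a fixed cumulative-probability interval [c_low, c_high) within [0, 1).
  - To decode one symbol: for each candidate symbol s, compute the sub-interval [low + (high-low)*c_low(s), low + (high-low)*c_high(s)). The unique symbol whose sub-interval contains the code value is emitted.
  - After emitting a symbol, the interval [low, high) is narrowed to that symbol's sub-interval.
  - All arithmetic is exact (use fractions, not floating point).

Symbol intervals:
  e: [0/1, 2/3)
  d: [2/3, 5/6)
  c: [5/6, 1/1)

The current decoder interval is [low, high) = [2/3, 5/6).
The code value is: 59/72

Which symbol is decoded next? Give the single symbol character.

Interval width = high − low = 5/6 − 2/3 = 1/6
Scaled code = (code − low) / width = (59/72 − 2/3) / 1/6 = 11/12
  e: [0/1, 2/3) 
  d: [2/3, 5/6) 
  c: [5/6, 1/1) ← scaled code falls here ✓

Answer: c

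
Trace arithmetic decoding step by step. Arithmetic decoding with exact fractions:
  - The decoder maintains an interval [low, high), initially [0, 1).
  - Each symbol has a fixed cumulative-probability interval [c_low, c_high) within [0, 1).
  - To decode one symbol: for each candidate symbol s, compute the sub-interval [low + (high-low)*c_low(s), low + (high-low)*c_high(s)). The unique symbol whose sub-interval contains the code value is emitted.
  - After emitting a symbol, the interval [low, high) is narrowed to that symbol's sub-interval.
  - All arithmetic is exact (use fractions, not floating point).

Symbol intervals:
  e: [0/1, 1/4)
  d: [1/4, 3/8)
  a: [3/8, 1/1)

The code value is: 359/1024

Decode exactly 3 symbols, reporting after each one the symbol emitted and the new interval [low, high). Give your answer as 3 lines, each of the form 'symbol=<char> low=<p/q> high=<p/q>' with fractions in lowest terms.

Answer: symbol=d low=1/4 high=3/8
symbol=a low=19/64 high=3/8
symbol=a low=167/512 high=3/8

Derivation:
Step 1: interval [0/1, 1/1), width = 1/1 - 0/1 = 1/1
  'e': [0/1 + 1/1*0/1, 0/1 + 1/1*1/4) = [0/1, 1/4)
  'd': [0/1 + 1/1*1/4, 0/1 + 1/1*3/8) = [1/4, 3/8) <- contains code 359/1024
  'a': [0/1 + 1/1*3/8, 0/1 + 1/1*1/1) = [3/8, 1/1)
  emit 'd', narrow to [1/4, 3/8)
Step 2: interval [1/4, 3/8), width = 3/8 - 1/4 = 1/8
  'e': [1/4 + 1/8*0/1, 1/4 + 1/8*1/4) = [1/4, 9/32)
  'd': [1/4 + 1/8*1/4, 1/4 + 1/8*3/8) = [9/32, 19/64)
  'a': [1/4 + 1/8*3/8, 1/4 + 1/8*1/1) = [19/64, 3/8) <- contains code 359/1024
  emit 'a', narrow to [19/64, 3/8)
Step 3: interval [19/64, 3/8), width = 3/8 - 19/64 = 5/64
  'e': [19/64 + 5/64*0/1, 19/64 + 5/64*1/4) = [19/64, 81/256)
  'd': [19/64 + 5/64*1/4, 19/64 + 5/64*3/8) = [81/256, 167/512)
  'a': [19/64 + 5/64*3/8, 19/64 + 5/64*1/1) = [167/512, 3/8) <- contains code 359/1024
  emit 'a', narrow to [167/512, 3/8)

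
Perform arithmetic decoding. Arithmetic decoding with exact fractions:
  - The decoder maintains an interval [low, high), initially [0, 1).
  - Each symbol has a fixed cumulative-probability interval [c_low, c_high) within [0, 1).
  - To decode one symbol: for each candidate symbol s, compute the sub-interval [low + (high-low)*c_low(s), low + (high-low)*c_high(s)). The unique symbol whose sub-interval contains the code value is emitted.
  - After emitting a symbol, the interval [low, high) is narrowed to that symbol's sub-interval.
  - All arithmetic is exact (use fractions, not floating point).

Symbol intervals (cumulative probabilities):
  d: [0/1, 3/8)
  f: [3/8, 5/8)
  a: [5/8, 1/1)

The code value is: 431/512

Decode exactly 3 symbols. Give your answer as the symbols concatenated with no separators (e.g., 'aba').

Answer: afa

Derivation:
Step 1: interval [0/1, 1/1), width = 1/1 - 0/1 = 1/1
  'd': [0/1 + 1/1*0/1, 0/1 + 1/1*3/8) = [0/1, 3/8)
  'f': [0/1 + 1/1*3/8, 0/1 + 1/1*5/8) = [3/8, 5/8)
  'a': [0/1 + 1/1*5/8, 0/1 + 1/1*1/1) = [5/8, 1/1) <- contains code 431/512
  emit 'a', narrow to [5/8, 1/1)
Step 2: interval [5/8, 1/1), width = 1/1 - 5/8 = 3/8
  'd': [5/8 + 3/8*0/1, 5/8 + 3/8*3/8) = [5/8, 49/64)
  'f': [5/8 + 3/8*3/8, 5/8 + 3/8*5/8) = [49/64, 55/64) <- contains code 431/512
  'a': [5/8 + 3/8*5/8, 5/8 + 3/8*1/1) = [55/64, 1/1)
  emit 'f', narrow to [49/64, 55/64)
Step 3: interval [49/64, 55/64), width = 55/64 - 49/64 = 3/32
  'd': [49/64 + 3/32*0/1, 49/64 + 3/32*3/8) = [49/64, 205/256)
  'f': [49/64 + 3/32*3/8, 49/64 + 3/32*5/8) = [205/256, 211/256)
  'a': [49/64 + 3/32*5/8, 49/64 + 3/32*1/1) = [211/256, 55/64) <- contains code 431/512
  emit 'a', narrow to [211/256, 55/64)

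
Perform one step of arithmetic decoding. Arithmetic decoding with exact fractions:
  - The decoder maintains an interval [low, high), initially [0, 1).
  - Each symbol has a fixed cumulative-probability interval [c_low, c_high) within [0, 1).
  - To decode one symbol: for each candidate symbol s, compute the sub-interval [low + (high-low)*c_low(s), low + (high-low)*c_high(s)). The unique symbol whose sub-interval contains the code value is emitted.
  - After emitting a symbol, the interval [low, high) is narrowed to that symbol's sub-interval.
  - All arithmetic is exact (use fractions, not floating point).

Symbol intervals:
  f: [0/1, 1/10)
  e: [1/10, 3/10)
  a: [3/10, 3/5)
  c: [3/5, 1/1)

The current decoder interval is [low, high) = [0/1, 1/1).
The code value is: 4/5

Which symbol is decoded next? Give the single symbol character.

Answer: c

Derivation:
Interval width = high − low = 1/1 − 0/1 = 1/1
Scaled code = (code − low) / width = (4/5 − 0/1) / 1/1 = 4/5
  f: [0/1, 1/10) 
  e: [1/10, 3/10) 
  a: [3/10, 3/5) 
  c: [3/5, 1/1) ← scaled code falls here ✓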